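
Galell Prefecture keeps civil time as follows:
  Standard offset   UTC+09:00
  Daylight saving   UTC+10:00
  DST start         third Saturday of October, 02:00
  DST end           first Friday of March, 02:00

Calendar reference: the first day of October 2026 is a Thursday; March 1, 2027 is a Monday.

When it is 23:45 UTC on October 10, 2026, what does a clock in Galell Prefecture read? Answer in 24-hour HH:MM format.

1 October 2026 is a Thursday, so the first Saturday is October 3 and the third is October 17.
1 March 2027 is a Monday, so the first Friday is March 5.
At the standard offset (UTC+09:00), 23:45 UTC + 9h = 08:45 Galell Prefecture standard time (rolling into the next day, 11 October 2026).
The standard-time date in Galell Prefecture, October 11, 2026, does not fall between 17 October 2026 and 5 March 2027, so daylight saving is not in effect and Galell Prefecture is at UTC+09:00.
23:45 UTC + 9h = 08:45 local (rolling into the next day, 11 October 2026).

08:45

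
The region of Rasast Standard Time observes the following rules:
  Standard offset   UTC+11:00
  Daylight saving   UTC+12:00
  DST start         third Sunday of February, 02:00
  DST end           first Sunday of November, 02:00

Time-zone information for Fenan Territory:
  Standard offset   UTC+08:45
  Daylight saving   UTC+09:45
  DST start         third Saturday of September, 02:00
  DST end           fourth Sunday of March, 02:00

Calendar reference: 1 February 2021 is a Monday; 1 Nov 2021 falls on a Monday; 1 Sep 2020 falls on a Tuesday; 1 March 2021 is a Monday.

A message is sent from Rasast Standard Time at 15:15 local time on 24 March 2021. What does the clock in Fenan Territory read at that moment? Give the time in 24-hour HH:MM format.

13:00

1 February 2021 is a Monday, so the first Sunday is February 7 and the third is February 21.
1 November 2021 is a Monday, so the first Sunday is November 7.
24 March 2021 lies within the daylight-saving period (21 February – 7 November), so Rasast Standard Time is on daylight time, UTC+12:00.
15:15 Rasast Standard Time − 12h = 03:15 UTC.
1 September 2020 is a Tuesday, so the first Saturday is September 5 and the third is September 19.
1 March 2021 is a Monday, so the first Sunday is March 7 and the fourth is March 28.
At the standard offset (UTC+08:45), 03:15 UTC + 8h45m = 12:00 Fenan Territory standard time.
The standard-time date in Fenan Territory, 24 March 2021, lies within the daylight-saving period (19 September 2020 – 28 March 2021), so Fenan Territory is on daylight time, UTC+09:45.
03:15 UTC + 9h45m = 13:00 Fenan Territory.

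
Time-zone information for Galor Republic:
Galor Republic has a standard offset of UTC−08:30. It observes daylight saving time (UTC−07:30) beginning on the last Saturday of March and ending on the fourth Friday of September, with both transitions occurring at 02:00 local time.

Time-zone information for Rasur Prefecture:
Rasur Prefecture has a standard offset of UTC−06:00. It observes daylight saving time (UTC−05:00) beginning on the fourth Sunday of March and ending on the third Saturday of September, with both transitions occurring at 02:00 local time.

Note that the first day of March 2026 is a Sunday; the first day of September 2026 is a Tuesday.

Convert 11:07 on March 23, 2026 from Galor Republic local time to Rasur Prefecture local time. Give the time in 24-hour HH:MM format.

14:37

1 March 2026 is a Sunday, so Saturdays fall on 7, 14, 21, 28; the last is March 28.
1 September 2026 is a Tuesday, so the first Friday is September 4 and the fourth is September 25.
March 23, 2026 does not fall between 28 March and 25 September, so daylight saving is not in effect and Galor Republic is at UTC−08:30.
11:07 Galor Republic + 8h30m = 19:37 UTC.
1 March 2026 is a Sunday, so the first Sunday is March 1 and the fourth is March 22.
1 September 2026 is a Tuesday, so the first Saturday is September 5 and the third is September 19.
At the standard offset (UTC−06:00), 19:37 UTC − 6h = 13:37 Rasur Prefecture standard time.
The standard-time date in Rasur Prefecture, March 23, 2026, lies within the daylight-saving period (22 March – 19 September), so Rasur Prefecture is on daylight time, UTC−05:00.
19:37 UTC − 5h = 14:37 Rasur Prefecture.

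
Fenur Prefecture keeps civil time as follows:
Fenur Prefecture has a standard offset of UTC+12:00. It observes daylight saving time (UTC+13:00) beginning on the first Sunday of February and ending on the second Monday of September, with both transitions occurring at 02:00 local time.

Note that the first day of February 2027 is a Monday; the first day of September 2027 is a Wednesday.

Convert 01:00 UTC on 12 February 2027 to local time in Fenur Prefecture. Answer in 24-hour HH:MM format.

1 February 2027 is a Monday, so the first Sunday is February 7.
1 September 2027 is a Wednesday, so the first Monday is September 6 and the second is September 13.
At the standard offset (UTC+12:00), 01:00 UTC + 12h = 13:00 Fenur Prefecture standard time.
The standard-time date in Fenur Prefecture, 12 February 2027, lies within the daylight-saving period (7 February – 13 September), so Fenur Prefecture is on daylight time, UTC+13:00.
01:00 UTC + 13h = 14:00 local.

14:00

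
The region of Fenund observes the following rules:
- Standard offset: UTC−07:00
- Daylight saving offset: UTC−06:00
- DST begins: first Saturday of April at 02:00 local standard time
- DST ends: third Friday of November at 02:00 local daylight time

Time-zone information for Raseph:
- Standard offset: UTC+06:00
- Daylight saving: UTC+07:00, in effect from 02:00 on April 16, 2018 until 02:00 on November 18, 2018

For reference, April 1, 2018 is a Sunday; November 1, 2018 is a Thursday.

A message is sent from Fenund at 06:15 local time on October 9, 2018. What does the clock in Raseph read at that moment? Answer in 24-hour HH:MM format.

1 April 2018 is a Sunday, so the first Saturday is April 7.
1 November 2018 is a Thursday, so the first Friday is November 2 and the third is November 16.
Daylight saving runs 7 April – 16 November; October 9, 2018 is inside that window, so Fenund is at UTC−06:00.
06:15 Fenund + 6h = 12:15 UTC.
At the standard offset (UTC+06:00), 12:15 UTC + 6h = 18:15 Raseph standard time.
The standard-time date in Raseph, October 9, 2018, falls between 16 April and 18 November, so daylight saving is in effect and Raseph is at UTC+07:00.
12:15 UTC + 7h = 19:15 Raseph.

19:15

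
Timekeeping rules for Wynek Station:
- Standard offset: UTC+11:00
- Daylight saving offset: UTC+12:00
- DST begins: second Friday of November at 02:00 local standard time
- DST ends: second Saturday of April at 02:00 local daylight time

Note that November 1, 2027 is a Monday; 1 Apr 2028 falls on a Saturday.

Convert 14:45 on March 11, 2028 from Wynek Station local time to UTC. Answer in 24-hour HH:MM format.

02:45

1 November 2027 is a Monday, so the first Friday is November 5 and the second is November 12.
1 April 2028 is a Saturday, so the first Saturday is April 1 and the second is April 8.
March 11, 2028 falls between 12 November 2027 and 8 April 2028, so daylight saving is in effect and Wynek Station is at UTC+12:00.
14:45 local − 12h = 02:45 UTC.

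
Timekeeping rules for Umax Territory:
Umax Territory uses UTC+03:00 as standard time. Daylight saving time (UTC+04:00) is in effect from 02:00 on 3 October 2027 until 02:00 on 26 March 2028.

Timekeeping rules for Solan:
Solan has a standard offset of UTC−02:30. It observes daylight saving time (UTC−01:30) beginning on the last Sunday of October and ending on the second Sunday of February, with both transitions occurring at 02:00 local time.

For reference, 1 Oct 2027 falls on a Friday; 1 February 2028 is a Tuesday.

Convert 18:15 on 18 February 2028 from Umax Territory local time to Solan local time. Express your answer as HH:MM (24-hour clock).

18 February 2028 lies within the daylight-saving period (3 October 2027 – 26 March 2028), so Umax Territory is on daylight time, UTC+04:00.
18:15 Umax Territory − 4h = 14:15 UTC.
1 October 2027 is a Friday, so Sundays fall on 3, 10, 17, 24, 31; the last is October 31.
1 February 2028 is a Tuesday, so the first Sunday is February 6 and the second is February 13.
At the standard offset (UTC−02:30), 14:15 UTC − 2h30m = 11:45 Solan standard time.
The standard-time date in Solan, 18 February 2028, does not fall between 31 October 2027 and 13 February 2028, so daylight saving is not in effect and Solan is at UTC−02:30.
14:15 UTC − 2h30m = 11:45 Solan.

11:45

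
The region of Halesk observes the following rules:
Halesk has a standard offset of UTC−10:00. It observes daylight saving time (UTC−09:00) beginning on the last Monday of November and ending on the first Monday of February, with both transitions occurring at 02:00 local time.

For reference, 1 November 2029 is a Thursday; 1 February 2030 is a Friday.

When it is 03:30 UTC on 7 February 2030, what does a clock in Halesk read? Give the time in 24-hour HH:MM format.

17:30

1 November 2029 is a Thursday, so Mondays fall on 5, 12, 19, 26; the last is November 26.
1 February 2030 is a Friday, so the first Monday is February 4.
At the standard offset (UTC−10:00), 03:30 UTC − 10h = 17:30 Halesk standard time (rolling into the previous day, 6 February 2030).
The standard-time date in Halesk, 6 February 2030, does not fall between 26 November 2029 and 4 February 2030, so daylight saving is not in effect and Halesk is at UTC−10:00.
03:30 UTC − 10h = 17:30 local (rolling into the previous day, 6 February 2030).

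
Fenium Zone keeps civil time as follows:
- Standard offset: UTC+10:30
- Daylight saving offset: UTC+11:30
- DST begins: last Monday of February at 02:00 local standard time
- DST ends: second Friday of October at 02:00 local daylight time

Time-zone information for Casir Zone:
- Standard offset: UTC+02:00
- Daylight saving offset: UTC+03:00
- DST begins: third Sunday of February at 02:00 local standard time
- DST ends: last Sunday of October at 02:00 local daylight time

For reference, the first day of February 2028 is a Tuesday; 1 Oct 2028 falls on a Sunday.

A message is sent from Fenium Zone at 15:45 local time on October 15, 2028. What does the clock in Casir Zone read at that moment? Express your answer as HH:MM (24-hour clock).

1 February 2028 is a Tuesday, so Mondays fall on 7, 14, 21, 28; the last is February 28.
1 October 2028 is a Sunday, so the first Friday is October 6 and the second is October 13.
October 15, 2028 is outside the daylight-saving period (28 February – 13 October), so Fenium Zone is on standard time, UTC+10:30.
15:45 Fenium Zone − 10h30m = 05:15 UTC.
1 February 2028 is a Tuesday, so the first Sunday is February 6 and the third is February 20.
1 October 2028 is a Sunday, so Sundays fall on 1, 8, 15, 22, 29; the last is October 29.
At the standard offset (UTC+02:00), 05:15 UTC + 2h = 07:15 Casir Zone standard time.
Daylight saving runs 20 February – 29 October; the standard-time date in Casir Zone, October 15, 2028, is inside that window, so Casir Zone is at UTC+03:00.
05:15 UTC + 3h = 08:15 Casir Zone.

08:15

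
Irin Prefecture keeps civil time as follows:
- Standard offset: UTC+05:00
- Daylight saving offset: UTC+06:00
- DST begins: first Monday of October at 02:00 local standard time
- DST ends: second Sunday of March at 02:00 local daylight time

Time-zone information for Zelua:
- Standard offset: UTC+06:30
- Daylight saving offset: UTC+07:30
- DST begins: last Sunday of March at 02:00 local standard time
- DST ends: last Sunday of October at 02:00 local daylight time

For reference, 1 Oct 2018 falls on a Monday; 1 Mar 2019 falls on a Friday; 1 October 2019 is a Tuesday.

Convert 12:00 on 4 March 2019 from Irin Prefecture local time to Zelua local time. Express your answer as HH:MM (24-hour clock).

12:30

1 October 2018 is a Monday, so the first Monday is October 1.
1 March 2019 is a Friday, so the first Sunday is March 3 and the second is March 10.
Daylight saving runs 1 October 2018 – 10 March 2019; 4 March 2019 is inside that window, so Irin Prefecture is at UTC+06:00.
12:00 Irin Prefecture − 6h = 06:00 UTC.
1 March 2019 is a Friday, so Sundays fall on 3, 10, 17, 24, 31; the last is March 31.
1 October 2019 is a Tuesday, so Sundays fall on 6, 13, 20, 27; the last is October 27.
At the standard offset (UTC+06:30), 06:00 UTC + 6h30m = 12:30 Zelua standard time.
The standard-time date in Zelua, 4 March 2019, does not fall between 31 March and 27 October, so daylight saving is not in effect and Zelua is at UTC+06:30.
06:00 UTC + 6h30m = 12:30 Zelua.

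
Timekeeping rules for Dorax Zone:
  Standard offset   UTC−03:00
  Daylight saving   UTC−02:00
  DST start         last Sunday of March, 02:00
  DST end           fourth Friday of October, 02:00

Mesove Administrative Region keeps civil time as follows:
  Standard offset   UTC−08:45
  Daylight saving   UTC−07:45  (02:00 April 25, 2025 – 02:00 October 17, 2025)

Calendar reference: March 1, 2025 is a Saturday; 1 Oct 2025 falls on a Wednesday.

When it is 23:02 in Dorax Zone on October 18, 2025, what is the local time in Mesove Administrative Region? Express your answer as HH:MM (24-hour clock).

16:17

1 March 2025 is a Saturday, so Sundays fall on 2, 9, 16, 23, 30; the last is March 30.
1 October 2025 is a Wednesday, so the first Friday is October 3 and the fourth is October 24.
October 18, 2025 falls between 30 March and 24 October, so daylight saving is in effect and Dorax Zone is at UTC−02:00.
23:02 Dorax Zone + 2h = 01:02 UTC (rolling into the next day, 19 October 2025).
At the standard offset (UTC−08:45), 01:02 UTC − 8h45m = 16:17 Mesove Administrative Region standard time (rolling into the previous day, 18 October 2025).
Daylight saving runs 25 April – 17 October; the standard-time date in Mesove Administrative Region, October 18, 2025, is outside that window, so Mesove Administrative Region is on standard time at UTC−08:45.
01:02 UTC − 8h45m = 16:17 Mesove Administrative Region (rolling into the previous day, 18 October 2025).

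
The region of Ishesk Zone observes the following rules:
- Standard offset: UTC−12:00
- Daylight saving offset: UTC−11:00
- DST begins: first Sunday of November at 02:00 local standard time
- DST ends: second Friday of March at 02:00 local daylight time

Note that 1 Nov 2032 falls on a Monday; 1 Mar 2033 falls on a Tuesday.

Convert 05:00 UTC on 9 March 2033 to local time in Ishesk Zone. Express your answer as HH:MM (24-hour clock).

18:00

1 November 2032 is a Monday, so the first Sunday is November 7.
1 March 2033 is a Tuesday, so the first Friday is March 4 and the second is March 11.
At the standard offset (UTC−12:00), 05:00 UTC − 12h = 17:00 Ishesk Zone standard time (rolling into the previous day, 8 March 2033).
The standard-time date in Ishesk Zone, 8 March 2033, falls between 7 November 2032 and 11 March 2033, so daylight saving is in effect and Ishesk Zone is at UTC−11:00.
05:00 UTC − 11h = 18:00 local (rolling into the previous day, 8 March 2033).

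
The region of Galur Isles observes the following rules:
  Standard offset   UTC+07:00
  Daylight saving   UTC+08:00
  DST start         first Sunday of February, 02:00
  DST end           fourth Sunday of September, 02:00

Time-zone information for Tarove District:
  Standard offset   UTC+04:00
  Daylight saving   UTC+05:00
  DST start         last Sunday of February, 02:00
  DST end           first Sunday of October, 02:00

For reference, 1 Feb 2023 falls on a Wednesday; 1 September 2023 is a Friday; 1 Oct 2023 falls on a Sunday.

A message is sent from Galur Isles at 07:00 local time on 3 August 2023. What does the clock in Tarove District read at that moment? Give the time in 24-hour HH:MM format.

04:00

1 February 2023 is a Wednesday, so the first Sunday is February 5.
1 September 2023 is a Friday, so the first Sunday is September 3 and the fourth is September 24.
Daylight saving runs 5 February – 24 September; 3 August 2023 is inside that window, so Galur Isles is at UTC+08:00.
07:00 Galur Isles − 8h = 23:00 UTC (rolling into the previous day, 2 August 2023).
1 February 2023 is a Wednesday, so Sundays fall on 5, 12, 19, 26; the last is February 26.
1 October 2023 is a Sunday, so the first Sunday is October 1.
At the standard offset (UTC+04:00), 23:00 UTC + 4h = 03:00 Tarove District standard time (rolling into the next day, 3 August 2023).
The standard-time date in Tarove District, 3 August 2023, falls between 26 February and 1 October, so daylight saving is in effect and Tarove District is at UTC+05:00.
23:00 UTC + 5h = 04:00 Tarove District (rolling into the next day, 3 August 2023).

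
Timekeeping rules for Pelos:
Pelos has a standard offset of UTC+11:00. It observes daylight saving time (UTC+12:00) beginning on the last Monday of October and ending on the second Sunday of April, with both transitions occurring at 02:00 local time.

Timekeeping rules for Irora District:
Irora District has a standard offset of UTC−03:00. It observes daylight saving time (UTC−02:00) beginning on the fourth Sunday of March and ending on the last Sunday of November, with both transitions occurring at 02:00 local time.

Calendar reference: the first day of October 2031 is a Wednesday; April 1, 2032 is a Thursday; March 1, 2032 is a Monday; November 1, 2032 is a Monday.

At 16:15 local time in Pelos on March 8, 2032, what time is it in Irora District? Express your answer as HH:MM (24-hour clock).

01:15

1 October 2031 is a Wednesday, so Mondays fall on 6, 13, 20, 27; the last is October 27.
1 April 2032 is a Thursday, so the first Sunday is April 4 and the second is April 11.
Daylight saving runs 27 October 2031 – 11 April 2032; March 8, 2032 is inside that window, so Pelos is at UTC+12:00.
16:15 Pelos − 12h = 04:15 UTC.
1 March 2032 is a Monday, so the first Sunday is March 7 and the fourth is March 28.
1 November 2032 is a Monday, so Sundays fall on 7, 14, 21, 28; the last is November 28.
At the standard offset (UTC−03:00), 04:15 UTC − 3h = 01:15 Irora District standard time.
The standard-time date in Irora District, March 8, 2032, does not fall between 28 March and 28 November, so daylight saving is not in effect and Irora District is at UTC−03:00.
04:15 UTC − 3h = 01:15 Irora District.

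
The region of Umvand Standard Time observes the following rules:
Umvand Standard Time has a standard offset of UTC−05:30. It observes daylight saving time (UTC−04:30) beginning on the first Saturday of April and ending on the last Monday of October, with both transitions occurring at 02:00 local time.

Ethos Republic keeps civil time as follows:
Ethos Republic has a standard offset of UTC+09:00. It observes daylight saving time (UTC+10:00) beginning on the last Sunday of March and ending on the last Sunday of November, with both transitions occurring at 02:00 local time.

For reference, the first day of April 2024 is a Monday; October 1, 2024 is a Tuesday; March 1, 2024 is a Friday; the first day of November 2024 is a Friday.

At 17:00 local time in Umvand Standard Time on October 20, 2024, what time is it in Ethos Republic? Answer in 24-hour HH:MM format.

07:30

1 April 2024 is a Monday, so the first Saturday is April 6.
1 October 2024 is a Tuesday, so Mondays fall on 7, 14, 21, 28; the last is October 28.
Daylight saving runs 6 April – 28 October; October 20, 2024 is inside that window, so Umvand Standard Time is at UTC−04:30.
17:00 Umvand Standard Time + 4h30m = 21:30 UTC.
1 March 2024 is a Friday, so Sundays fall on 3, 10, 17, 24, 31; the last is March 31.
1 November 2024 is a Friday, so Sundays fall on 3, 10, 17, 24; the last is November 24.
At the standard offset (UTC+09:00), 21:30 UTC + 9h = 06:30 Ethos Republic standard time (rolling into the next day, 21 October 2024).
Daylight saving runs 31 March – 24 November; the standard-time date in Ethos Republic, October 21, 2024, is inside that window, so Ethos Republic is at UTC+10:00.
21:30 UTC + 10h = 07:30 Ethos Republic (rolling into the next day, 21 October 2024).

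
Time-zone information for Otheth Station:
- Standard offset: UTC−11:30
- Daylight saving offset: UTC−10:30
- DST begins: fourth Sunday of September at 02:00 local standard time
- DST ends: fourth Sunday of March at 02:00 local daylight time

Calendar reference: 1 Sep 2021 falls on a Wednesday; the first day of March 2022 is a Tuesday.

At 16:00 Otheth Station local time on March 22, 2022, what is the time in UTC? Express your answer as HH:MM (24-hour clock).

02:30

1 September 2021 is a Wednesday, so the first Sunday is September 5 and the fourth is September 26.
1 March 2022 is a Tuesday, so the first Sunday is March 6 and the fourth is March 27.
March 22, 2022 lies within the daylight-saving period (26 September 2021 – 27 March 2022), so Otheth Station is on daylight time, UTC−10:30.
16:00 local + 10h30m = 02:30 UTC (rolling into the next day, 23 March 2022).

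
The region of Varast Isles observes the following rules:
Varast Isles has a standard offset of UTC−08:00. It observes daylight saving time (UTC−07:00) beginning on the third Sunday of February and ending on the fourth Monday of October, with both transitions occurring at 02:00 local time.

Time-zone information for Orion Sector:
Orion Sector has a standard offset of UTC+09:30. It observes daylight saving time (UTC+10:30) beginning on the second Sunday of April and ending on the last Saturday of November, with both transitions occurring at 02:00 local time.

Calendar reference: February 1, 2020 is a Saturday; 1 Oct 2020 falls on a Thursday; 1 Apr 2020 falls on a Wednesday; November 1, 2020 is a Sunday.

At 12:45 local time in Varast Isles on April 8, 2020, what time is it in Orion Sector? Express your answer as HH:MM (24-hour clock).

05:15

1 February 2020 is a Saturday, so the first Sunday is February 2 and the third is February 16.
1 October 2020 is a Thursday, so the first Monday is October 5 and the fourth is October 26.
April 8, 2020 falls between 16 February and 26 October, so daylight saving is in effect and Varast Isles is at UTC−07:00.
12:45 Varast Isles + 7h = 19:45 UTC.
1 April 2020 is a Wednesday, so the first Sunday is April 5 and the second is April 12.
1 November 2020 is a Sunday, so Saturdays fall on 7, 14, 21, 28; the last is November 28.
At the standard offset (UTC+09:30), 19:45 UTC + 9h30m = 05:15 Orion Sector standard time (rolling into the next day, 9 April 2020).
Daylight saving runs 12 April – 28 November; the standard-time date in Orion Sector, April 9, 2020, is outside that window, so Orion Sector is on standard time at UTC+09:30.
19:45 UTC + 9h30m = 05:15 Orion Sector (rolling into the next day, 9 April 2020).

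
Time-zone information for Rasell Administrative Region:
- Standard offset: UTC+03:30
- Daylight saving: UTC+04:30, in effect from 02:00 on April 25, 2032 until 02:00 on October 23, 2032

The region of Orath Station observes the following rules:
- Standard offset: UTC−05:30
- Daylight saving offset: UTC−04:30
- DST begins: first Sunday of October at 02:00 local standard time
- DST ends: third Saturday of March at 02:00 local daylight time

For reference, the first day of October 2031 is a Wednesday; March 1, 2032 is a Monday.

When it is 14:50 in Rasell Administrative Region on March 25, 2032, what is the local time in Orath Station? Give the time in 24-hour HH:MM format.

March 25, 2032 does not fall between 25 April and 23 October, so daylight saving is not in effect and Rasell Administrative Region is at UTC+03:30.
14:50 Rasell Administrative Region − 3h30m = 11:20 UTC.
1 October 2031 is a Wednesday, so the first Sunday is October 5.
1 March 2032 is a Monday, so the first Saturday is March 6 and the third is March 20.
At the standard offset (UTC−05:30), 11:20 UTC − 5h30m = 05:50 Orath Station standard time.
Daylight saving runs 5 October 2031 – 20 March 2032; the standard-time date in Orath Station, March 25, 2032, is outside that window, so Orath Station is on standard time at UTC−05:30.
11:20 UTC − 5h30m = 05:50 Orath Station.

05:50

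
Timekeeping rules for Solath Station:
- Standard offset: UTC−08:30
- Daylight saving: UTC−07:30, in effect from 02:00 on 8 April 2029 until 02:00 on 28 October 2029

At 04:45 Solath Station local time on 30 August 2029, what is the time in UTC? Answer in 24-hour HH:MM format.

12:15

Daylight saving runs 8 April – 28 October; 30 August 2029 is inside that window, so Solath Station is at UTC−07:30.
04:45 local + 7h30m = 12:15 UTC.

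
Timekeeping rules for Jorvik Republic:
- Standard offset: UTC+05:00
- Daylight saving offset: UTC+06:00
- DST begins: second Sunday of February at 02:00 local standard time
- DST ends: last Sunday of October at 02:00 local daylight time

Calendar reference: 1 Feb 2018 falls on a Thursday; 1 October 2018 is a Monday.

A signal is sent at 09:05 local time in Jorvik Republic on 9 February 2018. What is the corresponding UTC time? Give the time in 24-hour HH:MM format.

04:05

1 February 2018 is a Thursday, so the first Sunday is February 4 and the second is February 11.
1 October 2018 is a Monday, so Sundays fall on 7, 14, 21, 28; the last is October 28.
Daylight saving runs 11 February – 28 October; 9 February 2018 is outside that window, so Jorvik Republic is on standard time at UTC+05:00.
09:05 local − 5h = 04:05 UTC.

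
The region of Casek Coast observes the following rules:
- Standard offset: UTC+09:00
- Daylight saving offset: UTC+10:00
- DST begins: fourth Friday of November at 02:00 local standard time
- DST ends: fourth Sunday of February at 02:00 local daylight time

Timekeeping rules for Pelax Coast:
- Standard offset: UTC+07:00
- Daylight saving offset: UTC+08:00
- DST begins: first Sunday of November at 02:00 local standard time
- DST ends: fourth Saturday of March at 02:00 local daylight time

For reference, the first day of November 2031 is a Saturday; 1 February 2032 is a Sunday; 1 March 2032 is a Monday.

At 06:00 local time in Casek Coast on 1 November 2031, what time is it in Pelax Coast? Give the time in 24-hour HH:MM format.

04:00

1 November 2031 is a Saturday, so the first Friday is November 7 and the fourth is November 28.
1 February 2032 is a Sunday, so the first Sunday is February 1 and the fourth is February 22.
1 November 2031 is outside the daylight-saving period (28 November 2031 – 22 February 2032), so Casek Coast is on standard time, UTC+09:00.
06:00 Casek Coast − 9h = 21:00 UTC (rolling into the previous day, 31 October 2031).
1 November 2031 is a Saturday, so the first Sunday is November 2.
1 March 2032 is a Monday, so the first Saturday is March 6 and the fourth is March 27.
At the standard offset (UTC+07:00), 21:00 UTC + 7h = 04:00 Pelax Coast standard time (rolling into the next day, 1 November 2031).
The standard-time date in Pelax Coast, 1 November 2031, does not fall between 2 November 2031 and 27 March 2032, so daylight saving is not in effect and Pelax Coast is at UTC+07:00.
21:00 UTC + 7h = 04:00 Pelax Coast (rolling into the next day, 1 November 2031).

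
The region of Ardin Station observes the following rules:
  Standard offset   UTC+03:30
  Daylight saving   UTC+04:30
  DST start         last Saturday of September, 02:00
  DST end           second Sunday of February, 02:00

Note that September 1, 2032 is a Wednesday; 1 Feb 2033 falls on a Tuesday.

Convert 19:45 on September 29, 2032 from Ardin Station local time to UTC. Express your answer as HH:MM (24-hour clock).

15:15

1 September 2032 is a Wednesday, so Saturdays fall on 4, 11, 18, 25; the last is September 25.
1 February 2033 is a Tuesday, so the first Sunday is February 6 and the second is February 13.
September 29, 2032 lies within the daylight-saving period (25 September 2032 – 13 February 2033), so Ardin Station is on daylight time, UTC+04:30.
19:45 local − 4h30m = 15:15 UTC.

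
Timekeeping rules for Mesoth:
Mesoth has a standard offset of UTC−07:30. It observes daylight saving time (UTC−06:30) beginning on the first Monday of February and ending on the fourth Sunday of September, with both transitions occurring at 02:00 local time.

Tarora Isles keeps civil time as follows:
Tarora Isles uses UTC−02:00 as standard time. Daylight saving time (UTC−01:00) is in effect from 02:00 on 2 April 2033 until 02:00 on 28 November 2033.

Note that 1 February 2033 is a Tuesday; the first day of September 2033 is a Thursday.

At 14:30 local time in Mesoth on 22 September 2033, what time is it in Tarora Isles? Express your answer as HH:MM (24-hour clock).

20:00

1 February 2033 is a Tuesday, so the first Monday is February 7.
1 September 2033 is a Thursday, so the first Sunday is September 4 and the fourth is September 25.
22 September 2033 falls between 7 February and 25 September, so daylight saving is in effect and Mesoth is at UTC−06:30.
14:30 Mesoth + 6h30m = 21:00 UTC.
At the standard offset (UTC−02:00), 21:00 UTC − 2h = 19:00 Tarora Isles standard time.
Daylight saving runs 2 April – 28 November; the standard-time date in Tarora Isles, 22 September 2033, is inside that window, so Tarora Isles is at UTC−01:00.
21:00 UTC − 1h = 20:00 Tarora Isles.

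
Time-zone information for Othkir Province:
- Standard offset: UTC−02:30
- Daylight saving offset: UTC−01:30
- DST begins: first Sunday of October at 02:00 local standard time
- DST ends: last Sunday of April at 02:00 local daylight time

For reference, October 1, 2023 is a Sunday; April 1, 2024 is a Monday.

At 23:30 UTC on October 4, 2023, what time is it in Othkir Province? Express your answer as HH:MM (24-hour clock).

1 October 2023 is a Sunday, so the first Sunday is October 1.
1 April 2024 is a Monday, so Sundays fall on 7, 14, 21, 28; the last is April 28.
At the standard offset (UTC−02:30), 23:30 UTC − 2h30m = 21:00 Othkir Province standard time.
The standard-time date in Othkir Province, October 4, 2023, falls between 1 October 2023 and 28 April 2024, so daylight saving is in effect and Othkir Province is at UTC−01:30.
23:30 UTC − 1h30m = 22:00 local.

22:00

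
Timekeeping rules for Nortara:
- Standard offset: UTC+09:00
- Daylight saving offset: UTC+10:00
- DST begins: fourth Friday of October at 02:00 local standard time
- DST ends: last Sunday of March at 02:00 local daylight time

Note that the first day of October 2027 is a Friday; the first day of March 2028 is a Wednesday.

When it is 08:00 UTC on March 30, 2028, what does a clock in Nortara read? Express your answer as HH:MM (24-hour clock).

1 October 2027 is a Friday, so the first Friday is October 1 and the fourth is October 22.
1 March 2028 is a Wednesday, so Sundays fall on 5, 12, 19, 26; the last is March 26.
At the standard offset (UTC+09:00), 08:00 UTC + 9h = 17:00 Nortara standard time.
The standard-time date in Nortara, March 30, 2028, is outside the daylight-saving period (22 October 2027 – 26 March 2028), so Nortara is on standard time, UTC+09:00.
08:00 UTC + 9h = 17:00 local.

17:00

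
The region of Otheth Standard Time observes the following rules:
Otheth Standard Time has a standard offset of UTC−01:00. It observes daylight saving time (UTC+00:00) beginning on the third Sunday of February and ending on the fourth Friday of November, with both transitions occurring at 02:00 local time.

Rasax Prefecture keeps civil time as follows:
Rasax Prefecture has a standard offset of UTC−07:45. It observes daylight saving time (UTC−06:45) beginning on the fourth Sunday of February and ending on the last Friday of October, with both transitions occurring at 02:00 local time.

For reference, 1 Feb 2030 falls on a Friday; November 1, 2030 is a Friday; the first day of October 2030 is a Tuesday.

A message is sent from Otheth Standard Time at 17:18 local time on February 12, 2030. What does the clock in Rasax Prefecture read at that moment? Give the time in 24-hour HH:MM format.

1 February 2030 is a Friday, so the first Sunday is February 3 and the third is February 17.
1 November 2030 is a Friday, so the first Friday is November 1 and the fourth is November 22.
Daylight saving runs 17 February – 22 November; February 12, 2030 is outside that window, so Otheth Standard Time is on standard time at UTC−01:00.
17:18 Otheth Standard Time + 1h = 18:18 UTC.
1 February 2030 is a Friday, so the first Sunday is February 3 and the fourth is February 24.
1 October 2030 is a Tuesday, so Fridays fall on 4, 11, 18, 25; the last is October 25.
At the standard offset (UTC−07:45), 18:18 UTC − 7h45m = 10:33 Rasax Prefecture standard time.
Daylight saving runs 24 February – 25 October; the standard-time date in Rasax Prefecture, February 12, 2030, is outside that window, so Rasax Prefecture is on standard time at UTC−07:45.
18:18 UTC − 7h45m = 10:33 Rasax Prefecture.

10:33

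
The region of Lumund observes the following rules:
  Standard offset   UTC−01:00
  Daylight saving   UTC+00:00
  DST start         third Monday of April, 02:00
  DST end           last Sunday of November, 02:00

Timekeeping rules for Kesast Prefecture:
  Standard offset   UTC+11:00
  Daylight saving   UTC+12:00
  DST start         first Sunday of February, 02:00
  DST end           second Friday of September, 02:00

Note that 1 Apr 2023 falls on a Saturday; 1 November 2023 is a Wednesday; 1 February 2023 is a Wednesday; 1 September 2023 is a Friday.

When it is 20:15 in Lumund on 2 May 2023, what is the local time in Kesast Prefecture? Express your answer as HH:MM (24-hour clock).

08:15

1 April 2023 is a Saturday, so the first Monday is April 3 and the third is April 17.
1 November 2023 is a Wednesday, so Sundays fall on 5, 12, 19, 26; the last is November 26.
2 May 2023 lies within the daylight-saving period (17 April – 26 November), so Lumund is on daylight time, UTC+00:00.
20:15 Lumund − 0h = 20:15 UTC.
1 February 2023 is a Wednesday, so the first Sunday is February 5.
1 September 2023 is a Friday, so the first Friday is September 1 and the second is September 8.
At the standard offset (UTC+11:00), 20:15 UTC + 11h = 07:15 Kesast Prefecture standard time (rolling into the next day, 3 May 2023).
The standard-time date in Kesast Prefecture, 3 May 2023, lies within the daylight-saving period (5 February – 8 September), so Kesast Prefecture is on daylight time, UTC+12:00.
20:15 UTC + 12h = 08:15 Kesast Prefecture (rolling into the next day, 3 May 2023).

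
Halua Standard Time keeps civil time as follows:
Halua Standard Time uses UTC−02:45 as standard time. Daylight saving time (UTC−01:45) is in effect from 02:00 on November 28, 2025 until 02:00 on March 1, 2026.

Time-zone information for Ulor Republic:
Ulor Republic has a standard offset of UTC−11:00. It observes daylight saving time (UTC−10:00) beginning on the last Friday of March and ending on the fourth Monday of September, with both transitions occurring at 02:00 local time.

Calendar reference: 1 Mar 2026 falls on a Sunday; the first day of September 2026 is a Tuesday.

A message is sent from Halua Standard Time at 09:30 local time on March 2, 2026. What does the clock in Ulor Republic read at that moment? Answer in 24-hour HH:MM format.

Daylight saving runs 28 November 2025 – 1 March 2026; March 2, 2026 is outside that window, so Halua Standard Time is on standard time at UTC−02:45.
09:30 Halua Standard Time + 2h45m = 12:15 UTC.
1 March 2026 is a Sunday, so Fridays fall on 6, 13, 20, 27; the last is March 27.
1 September 2026 is a Tuesday, so the first Monday is September 7 and the fourth is September 28.
At the standard offset (UTC−11:00), 12:15 UTC − 11h = 01:15 Ulor Republic standard time.
The standard-time date in Ulor Republic, March 2, 2026, is outside the daylight-saving period (27 March – 28 September), so Ulor Republic is on standard time, UTC−11:00.
12:15 UTC − 11h = 01:15 Ulor Republic.

01:15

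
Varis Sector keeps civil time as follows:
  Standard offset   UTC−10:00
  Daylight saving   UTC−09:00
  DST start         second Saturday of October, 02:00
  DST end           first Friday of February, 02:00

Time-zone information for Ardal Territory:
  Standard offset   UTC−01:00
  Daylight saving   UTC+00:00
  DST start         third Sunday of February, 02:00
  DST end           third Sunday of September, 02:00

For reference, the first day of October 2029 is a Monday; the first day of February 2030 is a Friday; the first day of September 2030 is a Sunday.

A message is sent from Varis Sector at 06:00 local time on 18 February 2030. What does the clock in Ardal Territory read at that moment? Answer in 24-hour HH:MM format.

16:00

1 October 2029 is a Monday, so the first Saturday is October 6 and the second is October 13.
1 February 2030 is a Friday, so the first Friday is February 1.
18 February 2030 is outside the daylight-saving period (13 October 2029 – 1 February 2030), so Varis Sector is on standard time, UTC−10:00.
06:00 Varis Sector + 10h = 16:00 UTC.
1 February 2030 is a Friday, so the first Sunday is February 3 and the third is February 17.
1 September 2030 is a Sunday, so the first Sunday is September 1 and the third is September 15.
At the standard offset (UTC−01:00), 16:00 UTC − 1h = 15:00 Ardal Territory standard time.
The standard-time date in Ardal Territory, 18 February 2030, lies within the daylight-saving period (17 February – 15 September), so Ardal Territory is on daylight time, UTC+00:00.
16:00 UTC + 0h = 16:00 Ardal Territory.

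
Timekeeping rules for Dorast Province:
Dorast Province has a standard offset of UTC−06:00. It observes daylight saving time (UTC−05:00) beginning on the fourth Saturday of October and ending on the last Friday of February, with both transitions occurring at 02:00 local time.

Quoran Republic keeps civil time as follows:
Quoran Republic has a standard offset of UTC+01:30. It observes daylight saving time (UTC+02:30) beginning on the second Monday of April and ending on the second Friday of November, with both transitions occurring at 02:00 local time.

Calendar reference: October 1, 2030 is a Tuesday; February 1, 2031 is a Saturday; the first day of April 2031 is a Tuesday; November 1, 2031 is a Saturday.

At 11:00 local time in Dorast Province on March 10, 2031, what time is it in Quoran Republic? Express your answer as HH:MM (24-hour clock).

18:30

1 October 2030 is a Tuesday, so the first Saturday is October 5 and the fourth is October 26.
1 February 2031 is a Saturday, so Fridays fall on 7, 14, 21, 28; the last is February 28.
Daylight saving runs 26 October 2030 – 28 February 2031; March 10, 2031 is outside that window, so Dorast Province is on standard time at UTC−06:00.
11:00 Dorast Province + 6h = 17:00 UTC.
1 April 2031 is a Tuesday, so the first Monday is April 7 and the second is April 14.
1 November 2031 is a Saturday, so the first Friday is November 7 and the second is November 14.
At the standard offset (UTC+01:30), 17:00 UTC + 1h30m = 18:30 Quoran Republic standard time.
The standard-time date in Quoran Republic, March 10, 2031, does not fall between 14 April and 14 November, so daylight saving is not in effect and Quoran Republic is at UTC+01:30.
17:00 UTC + 1h30m = 18:30 Quoran Republic.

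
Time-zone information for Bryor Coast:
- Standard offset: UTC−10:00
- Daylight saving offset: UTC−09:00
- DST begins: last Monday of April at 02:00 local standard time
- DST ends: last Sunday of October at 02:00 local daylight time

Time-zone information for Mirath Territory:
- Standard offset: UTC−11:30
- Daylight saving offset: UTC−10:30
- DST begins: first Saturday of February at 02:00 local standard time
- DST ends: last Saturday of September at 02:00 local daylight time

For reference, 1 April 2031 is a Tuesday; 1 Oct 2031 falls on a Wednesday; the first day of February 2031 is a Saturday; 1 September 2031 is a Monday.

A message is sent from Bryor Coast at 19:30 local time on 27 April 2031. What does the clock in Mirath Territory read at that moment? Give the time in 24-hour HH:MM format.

19:00

1 April 2031 is a Tuesday, so Mondays fall on 7, 14, 21, 28; the last is April 28.
1 October 2031 is a Wednesday, so Sundays fall on 5, 12, 19, 26; the last is October 26.
Daylight saving runs 28 April – 26 October; 27 April 2031 is outside that window, so Bryor Coast is on standard time at UTC−10:00.
19:30 Bryor Coast + 10h = 05:30 UTC (rolling into the next day, 28 April 2031).
1 February 2031 is a Saturday, so the first Saturday is February 1.
1 September 2031 is a Monday, so Saturdays fall on 6, 13, 20, 27; the last is September 27.
At the standard offset (UTC−11:30), 05:30 UTC − 11h30m = 18:00 Mirath Territory standard time (rolling into the previous day, 27 April 2031).
The standard-time date in Mirath Territory, 27 April 2031, lies within the daylight-saving period (1 February – 27 September), so Mirath Territory is on daylight time, UTC−10:30.
05:30 UTC − 10h30m = 19:00 Mirath Territory (rolling into the previous day, 27 April 2031).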